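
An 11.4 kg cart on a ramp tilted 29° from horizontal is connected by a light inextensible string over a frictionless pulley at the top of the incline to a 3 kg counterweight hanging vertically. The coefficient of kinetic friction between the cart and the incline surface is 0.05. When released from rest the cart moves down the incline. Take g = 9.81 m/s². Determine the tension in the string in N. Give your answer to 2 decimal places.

33.58 N

For the cart on the incline: the weight component along the slope is m₁g sin 29° = 11.4 × 9.81 × 0.4848 = 54.217 N and the normal force is N = m₁g cos 29° = 97.812 N.
Kinetic friction opposes the cart's motion down the incline: f = μN = 0.05 × 97.812 = 4.891 N acting up the slope.
Newton's second law for the cart (down-slope positive): 54.217 − 4.891 − T = 11.4 a. For the hanging counterweight (upward positive): T − 3 × 9.81 = 3 a.
Adding the two equations eliminates T: 19.896 = 14.4 a, so a = 1.3817 m/s².
Then from the hanging counterweight's equation, T = 3 × (9.81 + 1.3817) = 33.575 N.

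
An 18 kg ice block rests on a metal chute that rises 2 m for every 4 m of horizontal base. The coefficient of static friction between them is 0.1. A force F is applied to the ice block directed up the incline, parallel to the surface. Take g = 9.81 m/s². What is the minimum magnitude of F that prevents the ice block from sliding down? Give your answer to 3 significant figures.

63.2 N

The normal force is N = mg cos 26.57° = 157.938 N. With F at its minimum the ice block is on the verge of sliding down, so static friction is at its maximum μ_s N = 0.1 × 157.938 = 15.794 N and acts up the slope.
Equilibrium along the incline: F + μ_s N = mg sin 26.57°, so F = 78.969 − 15.794 = 63.175 N.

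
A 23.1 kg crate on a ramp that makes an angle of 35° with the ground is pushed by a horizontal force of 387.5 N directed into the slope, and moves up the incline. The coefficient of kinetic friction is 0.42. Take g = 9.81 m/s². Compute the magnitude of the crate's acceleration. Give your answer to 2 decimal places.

0.70 m/s²

The horizontal push has components F cos 35° = 387.5 × 0.8192 = 317.440 N up the incline and F sin 35° = 387.5 × 0.5736 = 222.270 N pressing into the surface.
The normal force is therefore N = mg cos 35° + F sin 35° = 185.640 + 222.270 = 407.910 N, and kinetic friction down the slope is μN = 0.42 × 407.910 = 171.322 N.
Along the incline: F cos 35° − mg sin 35° − μN = ma, so 317.440 − 129.984 − 171.322 = 23.1 a, giving a = 0.6984 m/s².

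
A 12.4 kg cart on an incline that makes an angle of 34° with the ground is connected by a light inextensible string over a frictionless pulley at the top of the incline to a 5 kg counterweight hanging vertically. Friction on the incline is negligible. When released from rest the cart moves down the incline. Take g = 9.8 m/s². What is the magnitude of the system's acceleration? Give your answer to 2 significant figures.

1.1 m/s²

For the cart on the incline: the weight component along the slope is m₁g sin 34° = 12.4 × 9.8 × 0.5592 = 67.954 N and the normal force is N = m₁g cos 34° = 100.745 N.
Newton's second law for the cart (down-slope positive): 67.954 − T = 12.4 a. For the hanging counterweight (upward positive): T − 5 × 9.8 = 5 a.
Adding the two equations eliminates T: 18.954 = 17.4 a, so a = 1.0893 m/s².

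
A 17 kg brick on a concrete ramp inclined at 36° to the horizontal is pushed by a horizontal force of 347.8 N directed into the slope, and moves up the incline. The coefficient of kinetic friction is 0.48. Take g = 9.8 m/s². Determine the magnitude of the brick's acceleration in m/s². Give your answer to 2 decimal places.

1.21 m/s²

The horizontal push has components F cos 36° = 347.8 × 0.8090 = 281.370 N up the incline and F sin 36° = 347.8 × 0.5878 = 204.437 N pressing into the surface.
The normal force is therefore N = mg cos 36° + F sin 36° = 134.779 + 204.437 = 339.216 N, and kinetic friction down the slope is μN = 0.48 × 339.216 = 162.824 N.
Along the incline: F cos 36° − mg sin 36° − μN = ma, so 281.370 − 97.927 − 162.824 = 17 a, giving a = 1.2129 m/s².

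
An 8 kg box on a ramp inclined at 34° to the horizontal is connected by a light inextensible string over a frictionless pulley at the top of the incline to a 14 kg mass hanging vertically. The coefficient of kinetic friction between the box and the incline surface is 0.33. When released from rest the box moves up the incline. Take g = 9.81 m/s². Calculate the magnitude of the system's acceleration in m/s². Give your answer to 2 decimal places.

For the box on the incline: the weight component along the slope is m₁g sin 34° = 8 × 9.81 × 0.5592 = 43.886 N and the normal force is N = m₁g cos 34° = 65.063 N.
Kinetic friction opposes the box's motion up the incline: f = μN = 0.33 × 65.063 = 21.471 N acting down the slope.
Newton's second law for the box (up-slope positive): T − 43.886 − 21.471 = 8 a. For the hanging mass (downward positive): 14 × 9.81 − T = 14 a.
Adding the two equations eliminates T: 71.983 = 22 a, so a = 3.2720 m/s².

3.27 m/s²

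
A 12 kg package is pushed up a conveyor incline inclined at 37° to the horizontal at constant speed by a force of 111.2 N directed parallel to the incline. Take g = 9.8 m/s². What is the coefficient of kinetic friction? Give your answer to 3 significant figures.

0.430

At constant speed ΣF = 0 along the incline. The applied 111.2 N acts up the slope; the weight component mg sin 37° = 70.773 N and kinetic friction μN both act down the slope.
So 111.2 = 70.773 + μ × 93.920, giving μ = (111.2 − 70.773) / 93.920 = 0.4304.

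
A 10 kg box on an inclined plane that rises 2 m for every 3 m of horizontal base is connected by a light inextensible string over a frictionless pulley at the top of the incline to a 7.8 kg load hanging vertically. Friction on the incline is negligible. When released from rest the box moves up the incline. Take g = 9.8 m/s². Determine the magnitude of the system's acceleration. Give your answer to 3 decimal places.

For the box on the incline: the weight component along the slope is m₁g sin 33.69° = 10 × 9.8 × 0.5547 = 54.361 N and the normal force is N = m₁g cos 33.69° = 81.541 N.
Newton's second law for the box (up-slope positive): T − 54.361 = 10 a. For the hanging load (downward positive): 7.8 × 9.8 − T = 7.8 a.
Adding the two equations eliminates T: 22.079 = 17.8 a, so a = 1.2404 m/s².

1.240 m/s²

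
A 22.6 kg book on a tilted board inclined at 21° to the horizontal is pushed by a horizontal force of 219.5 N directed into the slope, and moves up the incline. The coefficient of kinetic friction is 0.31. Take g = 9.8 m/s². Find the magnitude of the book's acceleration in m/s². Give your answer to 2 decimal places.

1.64 m/s²

The horizontal push has components F cos 21° = 219.5 × 0.9336 = 204.925 N up the incline and F sin 21° = 219.5 × 0.3584 = 78.669 N pressing into the surface.
The normal force is therefore N = mg cos 21° + F sin 21° = 206.774 + 78.669 = 285.443 N, and kinetic friction down the slope is μN = 0.31 × 285.443 = 88.487 N.
Along the incline: F cos 21° − mg sin 21° − μN = ma, so 204.925 − 79.378 − 88.487 = 22.6 a, giving a = 1.6398 m/s².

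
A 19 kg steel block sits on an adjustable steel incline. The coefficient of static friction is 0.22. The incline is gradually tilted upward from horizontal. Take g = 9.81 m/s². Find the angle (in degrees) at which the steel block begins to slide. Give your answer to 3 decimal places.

12.407°

At the threshold of sliding, static friction is at its maximum μ_s N and exactly balances the weight component along the incline: mg sin θ = μ_s mg cos θ.
Hence tan θ = μ_s = 0.22, so θ = arctan(0.22) = 12.4074°.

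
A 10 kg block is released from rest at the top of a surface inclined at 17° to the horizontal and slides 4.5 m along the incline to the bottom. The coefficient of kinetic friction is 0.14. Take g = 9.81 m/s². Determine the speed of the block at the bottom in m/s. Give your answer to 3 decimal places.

3.741 m/s

The weight component along the incline is mg sin 17° = 28.682 N and the normal force is N = mg cos 17° = 93.813 N.
Friction up the slope is f = μN = 0.14 × 93.813 = 13.134 N, so the net downslope force is 28.682 − 13.134 = 15.548 N and a = 15.548 / 10 = 1.5548 m/s².
Starting from rest over a distance of 4.5 m, v² = 2aL = 2 × 1.5548 × 4.5 = 13.9932, so v = 3.7407 m/s.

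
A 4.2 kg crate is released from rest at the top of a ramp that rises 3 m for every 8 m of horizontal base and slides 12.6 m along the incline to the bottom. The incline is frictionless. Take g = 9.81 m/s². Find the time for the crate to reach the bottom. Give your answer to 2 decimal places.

2.70 s

The weight component along the incline is mg sin 20.56° = 14.467 N and the normal force is N = mg cos 20.56° = 38.579 N.
With no friction, a = g sin 20.56° = 3.4445 m/s².
Starting from rest, L = ½at², so t = √(2L/a) = √(2 × 12.6 / 3.4445) = 2.7048 s.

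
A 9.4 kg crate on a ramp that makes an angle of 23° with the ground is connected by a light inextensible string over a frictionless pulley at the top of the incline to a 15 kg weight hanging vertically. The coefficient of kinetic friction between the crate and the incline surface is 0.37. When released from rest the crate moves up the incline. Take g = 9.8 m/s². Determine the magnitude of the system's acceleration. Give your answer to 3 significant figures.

3.26 m/s²

For the crate on the incline: the weight component along the slope is m₁g sin 23° = 9.4 × 9.8 × 0.3907 = 35.991 N and the normal force is N = m₁g cos 23° = 84.797 N.
Kinetic friction opposes the crate's motion up the incline: f = μN = 0.37 × 84.797 = 31.375 N acting down the slope.
Newton's second law for the crate (up-slope positive): T − 35.991 − 31.375 = 9.4 a. For the hanging weight (downward positive): 15 × 9.8 − T = 15 a.
Adding the two equations eliminates T: 79.634 = 24.4 a, so a = 3.2637 m/s².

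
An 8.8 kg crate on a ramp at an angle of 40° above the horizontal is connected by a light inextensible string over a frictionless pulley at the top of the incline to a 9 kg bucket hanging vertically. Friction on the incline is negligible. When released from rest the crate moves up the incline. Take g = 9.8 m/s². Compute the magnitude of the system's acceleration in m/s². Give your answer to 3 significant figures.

1.84 m/s²

For the crate on the incline: the weight component along the slope is m₁g sin 40° = 8.8 × 9.8 × 0.6428 = 55.435 N and the normal force is N = m₁g cos 40° = 66.064 N.
Newton's second law for the crate (up-slope positive): T − 55.435 = 8.8 a. For the hanging bucket (downward positive): 9 × 9.8 − T = 9 a.
Adding the two equations eliminates T: 32.765 = 17.8 a, so a = 1.8407 m/s².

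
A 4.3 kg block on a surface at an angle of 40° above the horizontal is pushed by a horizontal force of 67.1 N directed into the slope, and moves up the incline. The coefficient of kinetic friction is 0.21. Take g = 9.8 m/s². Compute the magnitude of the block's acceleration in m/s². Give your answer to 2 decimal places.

1.97 m/s²

The horizontal push has components F cos 40° = 67.1 × 0.7660 = 51.399 N up the incline and F sin 40° = 67.1 × 0.6428 = 43.132 N pressing into the surface.
The normal force is therefore N = mg cos 40° + F sin 40° = 32.279 + 43.132 = 75.411 N, and kinetic friction down the slope is μN = 0.21 × 75.411 = 15.836 N.
Along the incline: F cos 40° − mg sin 40° − μN = ma, so 51.399 − 27.088 − 15.836 = 4.3 a, giving a = 1.9709 m/s².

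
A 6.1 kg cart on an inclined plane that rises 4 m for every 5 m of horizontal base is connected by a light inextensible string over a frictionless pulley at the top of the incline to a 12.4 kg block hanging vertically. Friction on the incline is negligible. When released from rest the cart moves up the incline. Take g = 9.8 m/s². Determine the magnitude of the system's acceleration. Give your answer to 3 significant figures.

4.55 m/s²

For the cart on the incline: the weight component along the slope is m₁g sin 38.66° = 6.1 × 9.8 × 0.6247 = 37.345 N and the normal force is N = m₁g cos 38.66° = 46.680 N.
Newton's second law for the cart (up-slope positive): T − 37.345 = 6.1 a. For the hanging block (downward positive): 12.4 × 9.8 − T = 12.4 a.
Adding the two equations eliminates T: 84.175 = 18.5 a, so a = 4.5500 m/s².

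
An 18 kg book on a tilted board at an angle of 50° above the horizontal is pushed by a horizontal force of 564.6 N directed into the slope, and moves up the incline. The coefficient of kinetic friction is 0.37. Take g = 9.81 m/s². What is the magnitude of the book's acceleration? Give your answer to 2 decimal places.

1.42 m/s²

The horizontal push has components F cos 50° = 564.6 × 0.6428 = 362.925 N up the incline and F sin 50° = 564.6 × 0.7660 = 432.484 N pressing into the surface.
The normal force is therefore N = mg cos 50° + F sin 50° = 113.506 + 432.484 = 545.990 N, and kinetic friction down the slope is μN = 0.37 × 545.990 = 202.016 N.
Along the incline: F cos 50° − mg sin 50° − μN = ma, so 362.925 − 135.260 − 202.016 = 18 a, giving a = 1.4249 m/s².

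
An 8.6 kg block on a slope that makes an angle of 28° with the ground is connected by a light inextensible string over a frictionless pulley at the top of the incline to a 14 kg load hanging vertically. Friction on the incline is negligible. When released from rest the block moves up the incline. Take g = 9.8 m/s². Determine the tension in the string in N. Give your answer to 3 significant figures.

76.7 N

For the block on the incline: the weight component along the slope is m₁g sin 28° = 8.6 × 9.8 × 0.4695 = 39.569 N and the normal force is N = m₁g cos 28° = 74.415 N.
Newton's second law for the block (up-slope positive): T − 39.569 = 8.6 a. For the hanging load (downward positive): 14 × 9.8 − T = 14 a.
Adding the two equations eliminates T: 97.631 = 22.6 a, so a = 4.3200 m/s².
Then from the hanging load's equation, T = 14 × (9.8 − 4.3200) = 76.720 N.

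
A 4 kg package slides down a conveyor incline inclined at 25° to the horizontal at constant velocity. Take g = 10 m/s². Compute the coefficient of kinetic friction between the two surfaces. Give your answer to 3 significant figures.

At constant velocity the net force along the incline is zero: mg sin 25° = μ mg cos 25°.
So μ = tan 25° = 0.4226 / 0.9063 = 0.4663.

0.466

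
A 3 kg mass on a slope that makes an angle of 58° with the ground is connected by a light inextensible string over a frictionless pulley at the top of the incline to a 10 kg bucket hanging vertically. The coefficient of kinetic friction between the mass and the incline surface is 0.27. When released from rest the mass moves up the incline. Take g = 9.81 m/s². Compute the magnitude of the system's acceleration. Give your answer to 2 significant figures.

For the mass on the incline: the weight component along the slope is m₁g sin 58° = 3 × 9.81 × 0.8480 = 24.957 N and the normal force is N = m₁g cos 58° = 15.596 N.
Kinetic friction opposes the mass's motion up the incline: f = μN = 0.27 × 15.596 = 4.211 N acting down the slope.
Newton's second law for the mass (up-slope positive): T − 24.957 − 4.211 = 3 a. For the hanging bucket (downward positive): 10 × 9.81 − T = 10 a.
Adding the two equations eliminates T: 68.932 = 13 a, so a = 5.3025 m/s².

5.3 m/s²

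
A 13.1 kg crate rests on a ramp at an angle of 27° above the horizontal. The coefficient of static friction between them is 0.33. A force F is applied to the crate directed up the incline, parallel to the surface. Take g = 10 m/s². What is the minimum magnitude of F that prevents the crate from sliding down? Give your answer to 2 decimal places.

20.95 N

The normal force is N = mg cos 27° = 116.722 N. With F at its minimum the crate is on the verge of sliding down, so static friction is at its maximum μ_s N = 0.33 × 116.722 = 38.518 N and acts up the slope.
Equilibrium along the incline: F + μ_s N = mg sin 27°, so F = 59.473 − 38.518 = 20.955 N.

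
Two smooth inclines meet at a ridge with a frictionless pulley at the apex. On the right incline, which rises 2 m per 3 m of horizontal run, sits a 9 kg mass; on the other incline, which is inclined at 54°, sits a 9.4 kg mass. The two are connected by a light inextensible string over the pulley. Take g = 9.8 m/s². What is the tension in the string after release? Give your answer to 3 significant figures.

61.4 N

Resolve each weight along its own incline: the 9 kg mass has component 9 × 9.8 × sin 33.69° = 48.925 N down its slope, and the 9.4 kg mass has 9.4 × 9.8 × sin 54° = 74.527 N down its slope.
The 9.4 kg side's 74.527 N exceeds the other side's 48.925 N, so that mass slides down and the 9 kg mass slides up. Taking that direction as positive, Newton's second law for the whole system gives 74.527 − 48.925 = (9 + 9.4) a, so a = 25.602 / 18.4 = 1.3914 m/s².
For the 9 kg mass (up-slope positive): T − 48.925 = 9 × 1.3914, so T = 61.448 N.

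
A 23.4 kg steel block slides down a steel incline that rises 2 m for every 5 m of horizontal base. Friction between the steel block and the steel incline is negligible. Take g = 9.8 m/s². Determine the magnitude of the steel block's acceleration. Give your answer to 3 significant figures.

3.64 m/s²

Resolving the weight along the incline: the component pulling the steel block down the slope is mg sin 21.80° = 23.4 × 9.8 × 0.3714 = 85.169 N, and the normal force is N = mg cos 21.80° = 23.4 × 9.8 × 0.9285 = 212.924 N.
With no friction the net force along the incline is 85.169 N, so a = g sin 21.80° = 85.169 / 23.4 = 3.6397 m/s².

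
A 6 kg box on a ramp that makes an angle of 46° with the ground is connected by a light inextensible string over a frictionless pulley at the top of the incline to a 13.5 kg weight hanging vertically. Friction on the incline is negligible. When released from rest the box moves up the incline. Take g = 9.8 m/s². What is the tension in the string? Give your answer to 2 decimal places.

For the box on the incline: the weight component along the slope is m₁g sin 46° = 6 × 9.8 × 0.7193 = 42.295 N and the normal force is N = m₁g cos 46° = 40.846 N.
Newton's second law for the box (up-slope positive): T − 42.295 = 6 a. For the hanging weight (downward positive): 13.5 × 9.8 − T = 13.5 a.
Adding the two equations eliminates T: 90.005 = 19.5 a, so a = 4.6156 m/s².
Then from the hanging weight's equation, T = 13.5 × (9.8 − 4.6156) = 69.989 N.

69.99 N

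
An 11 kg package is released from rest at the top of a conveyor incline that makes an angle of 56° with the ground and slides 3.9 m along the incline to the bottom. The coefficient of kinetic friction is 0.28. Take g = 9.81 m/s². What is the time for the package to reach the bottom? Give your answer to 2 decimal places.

1.09 s

The weight component along the incline is mg sin 56° = 89.461 N and the normal force is N = mg cos 56° = 60.343 N.
Friction up the slope is f = μN = 0.28 × 60.343 = 16.896 N, so the net downslope force is 89.461 − 16.896 = 72.565 N and a = 72.565 / 11 = 6.5968 m/s².
Starting from rest, L = ½at², so t = √(2L/a) = √(2 × 3.9 / 6.5968) = 1.0874 s.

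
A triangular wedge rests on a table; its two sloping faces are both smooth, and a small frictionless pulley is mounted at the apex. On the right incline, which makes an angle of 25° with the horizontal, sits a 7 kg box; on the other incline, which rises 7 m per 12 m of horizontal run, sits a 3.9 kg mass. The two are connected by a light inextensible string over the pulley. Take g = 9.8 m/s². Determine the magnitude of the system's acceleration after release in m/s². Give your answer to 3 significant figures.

0.893 m/s²

Resolve each weight along its own incline: the 7 kg mass has component 7 × 9.8 × sin 25° = 28.992 N down its slope, and the 3.9 kg mass has 3.9 × 9.8 × sin 30.26° = 19.258 N down its slope.
The 7 kg side's 28.992 N exceeds the other side's 19.258 N, so that mass slides down and the 3.9 kg mass slides up. Taking that direction as positive, Newton's second law for the whole system gives 28.992 − 19.258 = (7 + 3.9) a, so a = 9.734 / 10.9 = 0.8930 m/s².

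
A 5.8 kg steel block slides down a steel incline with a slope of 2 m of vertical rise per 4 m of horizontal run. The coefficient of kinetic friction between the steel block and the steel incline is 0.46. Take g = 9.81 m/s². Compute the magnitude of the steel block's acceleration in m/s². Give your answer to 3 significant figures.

Resolving the weight along the incline: the component pulling the steel block down the slope is mg sin 26.57° = 5.8 × 9.81 × 0.4472 = 25.445 N, and the normal force is N = mg cos 26.57° = 5.8 × 9.81 × 0.8944 = 50.890 N.
Kinetic friction acts up the slope with magnitude f = μN = 0.46 × 50.890 = 23.409 N.
Net force along the incline is 25.445 − 23.409 = 2.036 N, so a = 2.036 / 5.8 = 0.3510 m/s².

0.351 m/s²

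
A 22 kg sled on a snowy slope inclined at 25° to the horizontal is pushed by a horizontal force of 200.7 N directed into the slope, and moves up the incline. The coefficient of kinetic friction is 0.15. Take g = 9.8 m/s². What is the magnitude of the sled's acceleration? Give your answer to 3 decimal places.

2.216 m/s²

The horizontal push has components F cos 25° = 200.7 × 0.9063 = 181.894 N up the incline and F sin 25° = 200.7 × 0.4226 = 84.816 N pressing into the surface.
The normal force is therefore N = mg cos 25° + F sin 25° = 195.398 + 84.816 = 280.214 N, and kinetic friction down the slope is μN = 0.15 × 280.214 = 42.032 N.
Along the incline: F cos 25° − mg sin 25° − μN = ma, so 181.894 − 91.113 − 42.032 = 22 a, giving a = 2.2159 m/s².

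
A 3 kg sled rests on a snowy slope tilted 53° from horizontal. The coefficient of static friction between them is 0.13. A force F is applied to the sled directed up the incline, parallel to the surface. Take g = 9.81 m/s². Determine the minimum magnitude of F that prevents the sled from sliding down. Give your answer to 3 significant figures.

The normal force is N = mg cos 53° = 17.711 N. With F at its minimum the sled is on the verge of sliding down, so static friction is at its maximum μ_s N = 0.13 × 17.711 = 2.302 N and acts up the slope.
Equilibrium along the incline: F + μ_s N = mg sin 53°, so F = 23.504 − 2.302 = 21.202 N.

21.2 N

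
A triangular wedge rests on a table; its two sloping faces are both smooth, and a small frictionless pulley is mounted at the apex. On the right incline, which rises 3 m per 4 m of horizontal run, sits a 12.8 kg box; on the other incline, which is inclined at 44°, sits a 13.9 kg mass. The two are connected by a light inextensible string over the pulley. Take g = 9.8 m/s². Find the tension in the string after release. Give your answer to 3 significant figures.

84.5 N

Resolve each weight along its own incline: the 12.8 kg mass has component 12.8 × 9.8 × sin 36.87° = 75.264 N down its slope, and the 13.9 kg mass has 13.9 × 9.8 × sin 44° = 94.626 N down its slope.
The 13.9 kg side's 94.626 N exceeds the other side's 75.264 N, so that mass slides down and the 12.8 kg mass slides up. Taking that direction as positive, Newton's second law for the whole system gives 94.626 − 75.264 = (12.8 + 13.9) a, so a = 19.362 / 26.7 = 0.7252 m/s².
For the 12.8 kg mass (up-slope positive): T − 75.264 = 12.8 × 0.7252, so T = 84.547 N.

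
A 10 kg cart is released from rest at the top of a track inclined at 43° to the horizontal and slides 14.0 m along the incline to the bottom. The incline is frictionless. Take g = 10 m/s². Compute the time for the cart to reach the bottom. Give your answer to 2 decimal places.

2.03 s

The weight component along the incline is mg sin 43° = 68.200 N and the normal force is N = mg cos 43° = 73.135 N.
With no friction, a = g sin 43° = 6.8200 m/s².
Starting from rest, L = ½at², so t = √(2L/a) = √(2 × 14.0 / 6.8200) = 2.0262 s.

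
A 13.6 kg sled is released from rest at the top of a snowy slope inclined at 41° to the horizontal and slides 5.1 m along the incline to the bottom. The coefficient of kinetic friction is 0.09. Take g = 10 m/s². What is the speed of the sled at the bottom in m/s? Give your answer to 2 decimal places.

7.75 m/s

The weight component along the incline is mg sin 41° = 89.224 N and the normal force is N = mg cos 41° = 102.641 N.
Friction up the slope is f = μN = 0.09 × 102.641 = 9.238 N, so the net downslope force is 89.224 − 9.238 = 79.986 N and a = 79.986 / 13.6 = 5.8813 m/s².
Starting from rest over a distance of 5.1 m, v² = 2aL = 2 × 5.8813 × 5.1 = 59.9893, so v = 7.7453 m/s.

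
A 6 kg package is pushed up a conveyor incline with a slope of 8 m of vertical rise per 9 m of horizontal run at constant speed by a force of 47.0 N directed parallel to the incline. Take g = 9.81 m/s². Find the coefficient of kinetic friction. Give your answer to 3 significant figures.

0.179

At constant speed ΣF = 0 along the incline. The applied 47.0 N acts up the slope; the weight component mg sin 41.63° = 39.104 N and kinetic friction μN both act down the slope.
So 47.0 = 39.104 + μ × 43.993, giving μ = (47.0 − 39.104) / 43.993 = 0.1795.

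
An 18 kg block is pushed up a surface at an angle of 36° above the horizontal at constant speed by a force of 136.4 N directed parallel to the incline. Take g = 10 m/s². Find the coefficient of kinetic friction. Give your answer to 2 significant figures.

At constant speed ΣF = 0 along the incline. The applied 136.4 N acts up the slope; the weight component mg sin 36° = 105.801 N and kinetic friction μN both act down the slope.
So 136.4 = 105.801 + μ × 145.623, giving μ = (136.4 − 105.801) / 145.623 = 0.2101.

0.21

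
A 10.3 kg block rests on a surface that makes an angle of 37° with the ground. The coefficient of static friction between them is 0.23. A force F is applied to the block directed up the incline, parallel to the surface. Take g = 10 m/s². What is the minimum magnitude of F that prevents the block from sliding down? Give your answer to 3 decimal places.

43.067 N

The normal force is N = mg cos 37° = 82.259 N. With F at its minimum the block is on the verge of sliding down, so static friction is at its maximum μ_s N = 0.23 × 82.259 = 18.920 N and acts up the slope.
Equilibrium along the incline: F + μ_s N = mg sin 37°, so F = 61.987 − 18.920 = 43.067 N.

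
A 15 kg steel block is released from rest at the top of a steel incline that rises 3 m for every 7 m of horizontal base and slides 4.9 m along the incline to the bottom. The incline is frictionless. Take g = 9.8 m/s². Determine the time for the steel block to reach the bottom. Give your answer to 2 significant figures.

1.6 s

The weight component along the incline is mg sin 23.20° = 57.906 N and the normal force is N = mg cos 23.20° = 135.114 N.
With no friction, a = g sin 23.20° = 3.8604 m/s².
Starting from rest, L = ½at², so t = √(2L/a) = √(2 × 4.9 / 3.8604) = 1.5933 s.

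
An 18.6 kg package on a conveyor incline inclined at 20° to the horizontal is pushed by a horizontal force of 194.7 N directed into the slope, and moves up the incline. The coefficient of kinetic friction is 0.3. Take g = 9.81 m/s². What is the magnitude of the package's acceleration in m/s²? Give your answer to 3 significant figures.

The horizontal push has components F cos 20° = 194.7 × 0.9397 = 182.960 N up the incline and F sin 20° = 194.7 × 0.3420 = 66.587 N pressing into the surface.
The normal force is therefore N = mg cos 20° + F sin 20° = 171.463 + 66.587 = 238.050 N, and kinetic friction down the slope is μN = 0.3 × 238.050 = 71.415 N.
Along the incline: F cos 20° − mg sin 20° − μN = ma, so 182.960 − 62.403 − 71.415 = 18.6 a, giving a = 2.6420 m/s².

2.64 m/s²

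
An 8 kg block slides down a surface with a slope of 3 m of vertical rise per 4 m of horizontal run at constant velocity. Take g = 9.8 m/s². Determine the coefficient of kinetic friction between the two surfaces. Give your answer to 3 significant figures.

0.750

At constant velocity the net force along the incline is zero: mg sin 36.87° = μ mg cos 36.87°.
So μ = tan 36.87° = 0.6000 / 0.8000 = 0.7500.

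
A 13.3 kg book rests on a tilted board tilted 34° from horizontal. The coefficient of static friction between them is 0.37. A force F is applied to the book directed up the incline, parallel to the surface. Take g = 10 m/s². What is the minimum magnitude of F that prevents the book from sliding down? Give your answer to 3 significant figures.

33.6 N

The normal force is N = mg cos 34° = 110.262 N. With F at its minimum the book is on the verge of sliding down, so static friction is at its maximum μ_s N = 0.37 × 110.262 = 40.797 N and acts up the slope.
Equilibrium along the incline: F + μ_s N = mg sin 34°, so F = 74.373 − 40.797 = 33.576 N.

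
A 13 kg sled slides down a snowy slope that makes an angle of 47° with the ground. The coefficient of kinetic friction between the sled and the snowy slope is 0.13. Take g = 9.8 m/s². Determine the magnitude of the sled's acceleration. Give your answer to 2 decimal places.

6.30 m/s²

Resolving the weight along the incline: the component pulling the sled down the slope is mg sin 47° = 13 × 9.8 × 0.7314 = 93.180 N, and the normal force is N = mg cos 47° = 13 × 9.8 × 0.6820 = 86.887 N.
Kinetic friction acts up the slope with magnitude f = μN = 0.13 × 86.887 = 11.295 N.
Net force along the incline is 93.180 − 11.295 = 81.885 N, so a = 81.885 / 13 = 6.2988 m/s².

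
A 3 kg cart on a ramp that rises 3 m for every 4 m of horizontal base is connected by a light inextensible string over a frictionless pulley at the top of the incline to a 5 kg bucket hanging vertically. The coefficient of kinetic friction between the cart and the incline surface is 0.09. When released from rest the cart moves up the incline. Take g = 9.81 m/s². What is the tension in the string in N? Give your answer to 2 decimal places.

For the cart on the incline: the weight component along the slope is m₁g sin 36.87° = 3 × 9.81 × 0.6000 = 17.658 N and the normal force is N = m₁g cos 36.87° = 23.544 N.
Kinetic friction opposes the cart's motion up the incline: f = μN = 0.09 × 23.544 = 2.119 N acting down the slope.
Newton's second law for the cart (up-slope positive): T − 17.658 − 2.119 = 3 a. For the hanging bucket (downward positive): 5 × 9.81 − T = 5 a.
Adding the two equations eliminates T: 29.273 = 8 a, so a = 3.6591 m/s².
Then from the hanging bucket's equation, T = 5 × (9.81 − 3.6591) = 30.755 N.

30.75 N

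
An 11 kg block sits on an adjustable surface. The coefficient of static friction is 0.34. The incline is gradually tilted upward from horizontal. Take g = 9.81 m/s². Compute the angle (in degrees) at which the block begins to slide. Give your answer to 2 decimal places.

18.78°

At the threshold of sliding, static friction is at its maximum μ_s N and exactly balances the weight component along the incline: mg sin θ = μ_s mg cos θ.
Hence tan θ = μ_s = 0.34, so θ = arctan(0.34) = 18.7780°.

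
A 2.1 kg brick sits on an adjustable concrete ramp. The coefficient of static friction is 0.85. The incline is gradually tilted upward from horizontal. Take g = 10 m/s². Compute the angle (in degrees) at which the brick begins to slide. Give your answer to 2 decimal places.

40.36°

At the threshold of sliding, static friction is at its maximum μ_s N and exactly balances the weight component along the incline: mg sin θ = μ_s mg cos θ.
Hence tan θ = μ_s = 0.85, so θ = arctan(0.85) = 40.3645°.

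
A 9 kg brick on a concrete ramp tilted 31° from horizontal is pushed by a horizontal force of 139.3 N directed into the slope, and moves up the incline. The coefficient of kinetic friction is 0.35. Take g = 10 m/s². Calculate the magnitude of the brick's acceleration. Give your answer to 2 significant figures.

The horizontal push has components F cos 31° = 139.3 × 0.8572 = 119.408 N up the incline and F sin 31° = 139.3 × 0.5150 = 71.740 N pressing into the surface.
The normal force is therefore N = mg cos 31° + F sin 31° = 77.148 + 71.740 = 148.888 N, and kinetic friction down the slope is μN = 0.35 × 148.888 = 52.111 N.
Along the incline: F cos 31° − mg sin 31° − μN = ma, so 119.408 − 46.350 − 52.111 = 9 a, giving a = 2.3274 m/s².

2.3 m/s²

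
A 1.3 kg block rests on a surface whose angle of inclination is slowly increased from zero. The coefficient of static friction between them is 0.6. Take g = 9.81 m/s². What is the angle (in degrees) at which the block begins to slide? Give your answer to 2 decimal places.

30.96°

At the threshold of sliding, static friction is at its maximum μ_s N and exactly balances the weight component along the incline: mg sin θ = μ_s mg cos θ.
Hence tan θ = μ_s = 0.6, so θ = arctan(0.6) = 30.9638°.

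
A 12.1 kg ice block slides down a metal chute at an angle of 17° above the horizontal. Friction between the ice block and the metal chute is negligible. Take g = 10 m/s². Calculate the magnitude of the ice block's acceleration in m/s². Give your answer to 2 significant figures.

Resolving the weight along the incline: the component pulling the ice block down the slope is mg sin 17° = 12.1 × 10 × 0.2924 = 35.380 N, and the normal force is N = mg cos 17° = 12.1 × 10 × 0.9563 = 115.712 N.
With no friction the net force along the incline is 35.380 N, so a = g sin 17° = 35.380 / 12.1 = 2.9240 m/s².

2.9 m/s²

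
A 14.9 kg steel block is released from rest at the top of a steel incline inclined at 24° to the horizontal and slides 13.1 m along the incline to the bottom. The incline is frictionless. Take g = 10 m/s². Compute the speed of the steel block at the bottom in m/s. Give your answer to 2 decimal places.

10.32 m/s

The weight component along the incline is mg sin 24° = 60.604 N and the normal force is N = mg cos 24° = 136.118 N.
With no friction, a = g sin 24° = 4.0674 m/s².
Starting from rest over a distance of 13.1 m, v² = 2aL = 2 × 4.0674 × 13.1 = 106.5659, so v = 10.3231 m/s.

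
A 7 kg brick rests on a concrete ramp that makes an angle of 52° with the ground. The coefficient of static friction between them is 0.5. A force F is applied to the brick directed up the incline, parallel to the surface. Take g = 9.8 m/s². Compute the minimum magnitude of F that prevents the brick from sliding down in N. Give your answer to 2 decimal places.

The normal force is N = mg cos 52° = 42.234 N. With F at its minimum the brick is on the verge of sliding down, so static friction is at its maximum μ_s N = 0.5 × 42.234 = 21.117 N and acts up the slope.
Equilibrium along the incline: F + μ_s N = mg sin 52°, so F = 54.058 − 21.117 = 32.941 N.

32.94 N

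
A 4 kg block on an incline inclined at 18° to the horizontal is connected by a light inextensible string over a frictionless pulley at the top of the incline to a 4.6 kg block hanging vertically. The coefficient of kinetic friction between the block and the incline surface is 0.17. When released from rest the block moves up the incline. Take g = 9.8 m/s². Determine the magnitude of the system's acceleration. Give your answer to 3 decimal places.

For the block on the incline: the weight component along the slope is m₁g sin 18° = 4 × 9.8 × 0.3090 = 12.113 N and the normal force is N = m₁g cos 18° = 37.281 N.
Kinetic friction opposes the block's motion up the incline: f = μN = 0.17 × 37.281 = 6.338 N acting down the slope.
Newton's second law for the block (up-slope positive): T − 12.113 − 6.338 = 4 a. For the hanging block (downward positive): 4.6 × 9.8 − T = 4.6 a.
Adding the two equations eliminates T: 26.629 = 8.6 a, so a = 3.0964 m/s².

3.096 m/s²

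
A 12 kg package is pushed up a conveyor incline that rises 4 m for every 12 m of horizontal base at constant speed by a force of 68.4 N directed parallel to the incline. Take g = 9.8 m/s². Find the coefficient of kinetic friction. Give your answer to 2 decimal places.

0.28

At constant speed ΣF = 0 along the incline. The applied 68.4 N acts up the slope; the weight component mg sin 18.43° = 37.188 N and kinetic friction μN both act down the slope.
So 68.4 = 37.188 + μ × 111.565, giving μ = (68.4 − 37.188) / 111.565 = 0.2798.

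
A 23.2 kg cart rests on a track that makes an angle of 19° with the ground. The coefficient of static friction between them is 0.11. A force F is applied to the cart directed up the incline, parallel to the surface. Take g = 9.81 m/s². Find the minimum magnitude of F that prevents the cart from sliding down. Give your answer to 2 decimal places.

50.43 N

The normal force is N = mg cos 19° = 215.192 N. With F at its minimum the cart is on the verge of sliding down, so static friction is at its maximum μ_s N = 0.11 × 215.192 = 23.671 N and acts up the slope.
Equilibrium along the incline: F + μ_s N = mg sin 19°, so F = 74.097 − 23.671 = 50.426 N.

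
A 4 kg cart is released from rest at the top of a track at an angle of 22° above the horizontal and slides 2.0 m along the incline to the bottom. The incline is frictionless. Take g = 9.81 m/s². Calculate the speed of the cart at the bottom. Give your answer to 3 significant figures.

3.83 m/s

The weight component along the incline is mg sin 22° = 14.700 N and the normal force is N = mg cos 22° = 36.383 N.
With no friction, a = g sin 22° = 3.6749 m/s².
Starting from rest over a distance of 2.0 m, v² = 2aL = 2 × 3.6749 × 2.0 = 14.6996, so v = 3.8340 m/s.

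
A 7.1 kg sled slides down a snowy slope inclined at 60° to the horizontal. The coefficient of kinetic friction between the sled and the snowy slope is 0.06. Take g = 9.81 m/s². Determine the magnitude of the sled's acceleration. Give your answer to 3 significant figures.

8.20 m/s²

Resolving the weight along the incline: the component pulling the sled down the slope is mg sin 60° = 7.1 × 9.81 × 0.8660 = 60.318 N, and the normal force is N = mg cos 60° = 7.1 × 9.81 × 0.5000 = 34.825 N.
Kinetic friction acts up the slope with magnitude f = μN = 0.06 × 34.825 = 2.090 N.
Net force along the incline is 60.318 − 2.090 = 58.228 N, so a = 58.228 / 7.1 = 8.2011 m/s².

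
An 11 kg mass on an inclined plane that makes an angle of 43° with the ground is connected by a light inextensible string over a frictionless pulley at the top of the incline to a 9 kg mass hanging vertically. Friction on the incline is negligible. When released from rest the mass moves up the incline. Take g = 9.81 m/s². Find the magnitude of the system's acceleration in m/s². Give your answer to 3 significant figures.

0.735 m/s²

For the mass on the incline: the weight component along the slope is m₁g sin 43° = 11 × 9.81 × 0.6820 = 73.595 N and the normal force is N = m₁g cos 43° = 78.920 N.
Newton's second law for the mass (up-slope positive): T − 73.595 = 11 a. For the hanging mass (downward positive): 9 × 9.81 − T = 9 a.
Adding the two equations eliminates T: 14.695 = 20 a, so a = 0.7348 m/s².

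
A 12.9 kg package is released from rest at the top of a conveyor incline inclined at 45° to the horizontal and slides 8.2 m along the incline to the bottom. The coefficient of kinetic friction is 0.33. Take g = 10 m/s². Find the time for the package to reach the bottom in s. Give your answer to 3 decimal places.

1.861 s

The weight component along the incline is mg sin 45° = 91.217 N and the normal force is N = mg cos 45° = 91.217 N.
Friction up the slope is f = μN = 0.33 × 91.217 = 30.102 N, so the net downslope force is 91.217 − 30.102 = 61.115 N and a = 61.115 / 12.9 = 4.7376 m/s².
Starting from rest, L = ½at², so t = √(2L/a) = √(2 × 8.2 / 4.7376) = 1.8606 s.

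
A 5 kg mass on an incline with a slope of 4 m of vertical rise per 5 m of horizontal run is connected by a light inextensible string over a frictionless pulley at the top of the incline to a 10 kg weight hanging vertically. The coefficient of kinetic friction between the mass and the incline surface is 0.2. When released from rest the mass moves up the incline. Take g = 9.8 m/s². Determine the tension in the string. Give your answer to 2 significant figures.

58 N

For the mass on the incline: the weight component along the slope is m₁g sin 38.66° = 5 × 9.8 × 0.6247 = 30.610 N and the normal force is N = m₁g cos 38.66° = 38.263 N.
Kinetic friction opposes the mass's motion up the incline: f = μN = 0.2 × 38.263 = 7.653 N acting down the slope.
Newton's second law for the mass (up-slope positive): T − 30.610 − 7.653 = 5 a. For the hanging weight (downward positive): 10 × 9.8 − T = 10 a.
Adding the two equations eliminates T: 59.737 = 15 a, so a = 3.9825 m/s².
Then from the hanging weight's equation, T = 10 × (9.8 − 3.9825) = 58.175 N.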